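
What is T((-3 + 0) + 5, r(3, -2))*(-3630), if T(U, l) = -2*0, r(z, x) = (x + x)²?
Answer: 0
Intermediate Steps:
r(z, x) = 4*x² (r(z, x) = (2*x)² = 4*x²)
T(U, l) = 0
T((-3 + 0) + 5, r(3, -2))*(-3630) = 0*(-3630) = 0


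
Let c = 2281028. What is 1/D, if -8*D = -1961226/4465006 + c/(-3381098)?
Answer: 4313320816168/600567893297 ≈ 7.1821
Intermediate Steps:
D = 600567893297/4313320816168 (D = -(-1961226/4465006 + 2281028/(-3381098))/8 = -(-1961226*1/4465006 + 2281028*(-1/3381098))/8 = -(-980613/2232503 - 1140514/1690549)/8 = -⅛*(-600567893297/539165102021) = 600567893297/4313320816168 ≈ 0.13924)
1/D = 1/(600567893297/4313320816168) = 4313320816168/600567893297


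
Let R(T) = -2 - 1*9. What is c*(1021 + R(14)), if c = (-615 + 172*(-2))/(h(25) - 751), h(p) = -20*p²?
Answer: 138370/1893 ≈ 73.096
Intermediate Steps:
R(T) = -11 (R(T) = -2 - 9 = -11)
c = 137/1893 (c = (-615 + 172*(-2))/(-20*25² - 751) = (-615 - 344)/(-20*625 - 751) = -959/(-12500 - 751) = -959/(-13251) = -959*(-1/13251) = 137/1893 ≈ 0.072372)
c*(1021 + R(14)) = 137*(1021 - 11)/1893 = (137/1893)*1010 = 138370/1893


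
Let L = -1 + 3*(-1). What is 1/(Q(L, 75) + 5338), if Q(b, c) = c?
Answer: 1/5413 ≈ 0.00018474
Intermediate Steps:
L = -4 (L = -1 - 3 = -4)
1/(Q(L, 75) + 5338) = 1/(75 + 5338) = 1/5413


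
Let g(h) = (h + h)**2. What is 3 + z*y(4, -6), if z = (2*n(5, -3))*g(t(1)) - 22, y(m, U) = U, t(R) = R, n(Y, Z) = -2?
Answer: 231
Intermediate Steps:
g(h) = 4*h**2 (g(h) = (2*h)**2 = 4*h**2)
z = -38 (z = (2*(-2))*(4*1**2) - 22 = -16 - 22 = -38)
3 + z*y(4, -6) = 3 - 38*(-6) = 3 + 228 = 231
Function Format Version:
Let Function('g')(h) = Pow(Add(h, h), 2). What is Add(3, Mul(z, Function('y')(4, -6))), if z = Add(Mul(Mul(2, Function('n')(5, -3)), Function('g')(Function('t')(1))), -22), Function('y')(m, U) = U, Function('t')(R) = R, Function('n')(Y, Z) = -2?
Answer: 231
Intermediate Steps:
Function('g')(h) = Mul(4, Pow(h, 2)) (Function('g')(h) = Pow(Mul(2, h), 2) = Mul(4, Pow(h, 2)))
z = -38 (z = Add(Mul(Mul(2, -2), Mul(4, Pow(1, 2))), -22) = Add(Mul(-4, Mul(4, 1)), -22) = Add(Mul(-4, 4), -22) = Add(-16, -22) = -38)
Add(3, Mul(z, Function('y')(4, -6))) = Add(3, Mul(-38, -6)) = Add(3, 228) = 231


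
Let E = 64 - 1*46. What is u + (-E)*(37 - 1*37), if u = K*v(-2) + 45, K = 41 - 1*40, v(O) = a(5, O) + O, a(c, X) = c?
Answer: 48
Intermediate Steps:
E = 18 (E = 64 - 46 = 18)
v(O) = 5 + O
K = 1 (K = 41 - 40 = 1)
u = 48 (u = 1*(5 - 2) + 45 = 1*3 + 45 = 3 + 45 = 48)
u + (-E)*(37 - 1*37) = 48 + (-1*18)*(37 - 1*37) = 48 - 18*(37 - 37) = 48 - 18*0 = 48 + 0 = 48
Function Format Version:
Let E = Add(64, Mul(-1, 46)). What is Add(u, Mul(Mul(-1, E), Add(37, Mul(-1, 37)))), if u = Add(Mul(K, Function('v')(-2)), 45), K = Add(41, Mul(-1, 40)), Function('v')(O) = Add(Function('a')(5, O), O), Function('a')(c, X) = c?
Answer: 48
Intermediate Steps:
E = 18 (E = Add(64, -46) = 18)
Function('v')(O) = Add(5, O)
K = 1 (K = Add(41, -40) = 1)
u = 48 (u = Add(Mul(1, Add(5, -2)), 45) = Add(Mul(1, 3), 45) = Add(3, 45) = 48)
Add(u, Mul(Mul(-1, E), Add(37, Mul(-1, 37)))) = Add(48, Mul(Mul(-1, 18), Add(37, Mul(-1, 37)))) = Add(48, Mul(-18, Add(37, -37))) = Add(48, Mul(-18, 0)) = Add(48, 0) = 48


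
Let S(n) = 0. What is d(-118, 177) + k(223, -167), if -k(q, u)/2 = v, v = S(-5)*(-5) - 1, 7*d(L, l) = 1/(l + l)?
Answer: 4957/2478 ≈ 2.0004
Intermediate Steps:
d(L, l) = 1/(14*l) (d(L, l) = 1/(7*(l + l)) = 1/(7*((2*l))) = (1/(2*l))/7 = 1/(14*l))
v = -1 (v = 0*(-5) - 1 = 0 - 1 = -1)
k(q, u) = 2 (k(q, u) = -2*(-1) = 2)
d(-118, 177) + k(223, -167) = (1/14)/177 + 2 = (1/14)*(1/177) + 2 = 1/2478 + 2 = 4957/2478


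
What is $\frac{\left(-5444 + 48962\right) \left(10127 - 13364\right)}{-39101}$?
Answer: $\frac{140867766}{39101} \approx 3602.7$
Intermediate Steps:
$\frac{\left(-5444 + 48962\right) \left(10127 - 13364\right)}{-39101} = 43518 \left(-3237\right) \left(- \frac{1}{39101}\right) = \left(-140867766\right) \left(- \frac{1}{39101}\right) = \frac{140867766}{39101}$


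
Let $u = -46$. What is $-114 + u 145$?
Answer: $-6784$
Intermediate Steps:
$-114 + u 145 = -114 - 6670 = -6784$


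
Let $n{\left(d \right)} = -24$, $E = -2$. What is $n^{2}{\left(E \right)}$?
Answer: $576$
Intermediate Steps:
$n^{2}{\left(E \right)} = \left(-24\right)^{2} = 576$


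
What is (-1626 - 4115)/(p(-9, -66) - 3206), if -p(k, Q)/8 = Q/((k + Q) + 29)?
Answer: 132043/74002 ≈ 1.7843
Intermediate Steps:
p(k, Q) = -8*Q/(29 + Q + k) (p(k, Q) = -8*Q/((k + Q) + 29) = -8*Q/((Q + k) + 29) = -8*Q/(29 + Q + k))
(-1626 - 4115)/(p(-9, -66) - 3206) = (-1626 - 4115)/(-8*(-66)/(29 - 66 - 9) - 3206) = -5741/(-8*(-66)/(-46) - 3206) = -5741/(-8*(-66)*(-1/46) - 3206) = -5741/(-264/23 - 3206) = -5741/(-74002/23) = -5741*(-23/74002) = 132043/74002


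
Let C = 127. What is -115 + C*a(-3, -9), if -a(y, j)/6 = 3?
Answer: -2401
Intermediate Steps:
a(y, j) = -18 (a(y, j) = -6*3 = -18)
-115 + C*a(-3, -9) = -115 + 127*(-18) = -115 - 2286 = -2401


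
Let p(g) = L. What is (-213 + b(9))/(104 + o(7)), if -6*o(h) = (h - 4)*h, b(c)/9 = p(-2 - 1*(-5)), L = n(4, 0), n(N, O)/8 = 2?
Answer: -46/67 ≈ -0.68657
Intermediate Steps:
n(N, O) = 16 (n(N, O) = 8*2 = 16)
L = 16
p(g) = 16
b(c) = 144 (b(c) = 9*16 = 144)
o(h) = -h*(-4 + h)/6 (o(h) = -(h - 4)*h/6 = -(-4 + h)*h/6 = -h*(-4 + h)/6)
(-213 + b(9))/(104 + o(7)) = (-213 + 144)/(104 + (1/6)*7*(4 - 1*7)) = -69/(104 + (1/6)*7*(4 - 7)) = -69/(104 + (1/6)*7*(-3)) = -69/(104 - 7/2) = -69/201/2 = -69*2/201 = -46/67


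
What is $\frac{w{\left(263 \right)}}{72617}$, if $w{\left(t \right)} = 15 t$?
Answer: $\frac{3945}{72617} \approx 0.054326$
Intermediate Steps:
$\frac{w{\left(263 \right)}}{72617} = \frac{15 \cdot 263}{72617} = 3945 \cdot \frac{1}{72617} = \frac{3945}{72617}$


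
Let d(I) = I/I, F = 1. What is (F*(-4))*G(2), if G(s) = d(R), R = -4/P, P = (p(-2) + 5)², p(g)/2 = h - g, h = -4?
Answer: -4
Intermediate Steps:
p(g) = -8 - 2*g (p(g) = 2*(-4 - g) = -8 - 2*g)
P = 1 (P = ((-8 - 2*(-2)) + 5)² = ((-8 + 4) + 5)² = (-4 + 5)² = 1² = 1)
R = -4 (R = -4/1 = -4*1 = -4)
d(I) = 1
G(s) = 1
(F*(-4))*G(2) = (1*(-4))*1 = -4*1 = -4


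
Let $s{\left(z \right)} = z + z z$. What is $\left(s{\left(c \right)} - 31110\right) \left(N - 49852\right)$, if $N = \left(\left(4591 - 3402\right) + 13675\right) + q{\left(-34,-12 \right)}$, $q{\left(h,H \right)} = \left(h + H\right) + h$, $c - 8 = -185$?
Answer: $-1472856$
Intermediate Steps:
$c = -177$ ($c = 8 - 185 = -177$)
$q{\left(h,H \right)} = H + 2 h$ ($q{\left(h,H \right)} = \left(H + h\right) + h = H + 2 h$)
$s{\left(z \right)} = z + z^{2}$
$N = 14784$ ($N = \left(\left(4591 - 3402\right) + 13675\right) + \left(-12 + 2 \left(-34\right)\right) = \left(\left(4591 - 3402\right) + 13675\right) - 80 = \left(1189 + 13675\right) - 80 = 14864 - 80 = 14784$)
$\left(s{\left(c \right)} - 31110\right) \left(N - 49852\right) = \left(- 177 \left(1 - 177\right) - 31110\right) \left(14784 - 49852\right) = \left(\left(-177\right) \left(-176\right) - 31110\right) \left(-35068\right) = \left(31152 - 31110\right) \left(-35068\right) = 42 \left(-35068\right) = -1472856$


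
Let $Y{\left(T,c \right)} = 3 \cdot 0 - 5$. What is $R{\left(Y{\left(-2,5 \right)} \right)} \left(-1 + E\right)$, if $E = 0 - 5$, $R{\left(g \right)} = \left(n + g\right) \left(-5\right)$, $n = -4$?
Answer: $-270$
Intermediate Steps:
$Y{\left(T,c \right)} = -5$ ($Y{\left(T,c \right)} = 0 - 5 = -5$)
$R{\left(g \right)} = 20 - 5 g$ ($R{\left(g \right)} = \left(-4 + g\right) \left(-5\right) = 20 - 5 g$)
$E = -5$
$R{\left(Y{\left(-2,5 \right)} \right)} \left(-1 + E\right) = \left(20 - -25\right) \left(-1 - 5\right) = \left(20 + 25\right) \left(-6\right) = 45 \left(-6\right) = -270$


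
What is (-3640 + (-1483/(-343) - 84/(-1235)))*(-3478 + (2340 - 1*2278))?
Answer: 751550198904/60515 ≈ 1.2419e+7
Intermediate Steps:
(-3640 + (-1483/(-343) - 84/(-1235)))*(-3478 + (2340 - 1*2278)) = (-3640 + (-1483*(-1/343) - 84*(-1/1235)))*(-3478 + (2340 - 2278)) = (-3640 + (1483/343 + 84/1235))*(-3478 + 62) = (-3640 + 1860317/423605)*(-3416) = -1540061883/423605*(-3416) = 751550198904/60515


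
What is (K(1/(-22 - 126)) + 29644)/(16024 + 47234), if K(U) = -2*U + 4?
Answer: 2193953/4681092 ≈ 0.46868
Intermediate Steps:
K(U) = 4 - 2*U
(K(1/(-22 - 126)) + 29644)/(16024 + 47234) = ((4 - 2/(-22 - 126)) + 29644)/(16024 + 47234) = ((4 - 2/(-148)) + 29644)/63258 = ((4 - 2*(-1/148)) + 29644)*(1/63258) = ((4 + 1/74) + 29644)*(1/63258) = (297/74 + 29644)*(1/63258) = (2193953/74)*(1/63258) = 2193953/4681092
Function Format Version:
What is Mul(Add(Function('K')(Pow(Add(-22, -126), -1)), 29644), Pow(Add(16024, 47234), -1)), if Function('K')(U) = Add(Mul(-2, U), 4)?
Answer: Rational(2193953, 4681092) ≈ 0.46868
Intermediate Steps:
Function('K')(U) = Add(4, Mul(-2, U))
Mul(Add(Function('K')(Pow(Add(-22, -126), -1)), 29644), Pow(Add(16024, 47234), -1)) = Mul(Add(Add(4, Mul(-2, Pow(Add(-22, -126), -1))), 29644), Pow(Add(16024, 47234), -1)) = Mul(Add(Add(4, Mul(-2, Pow(-148, -1))), 29644), Pow(63258, -1)) = Mul(Add(Add(4, Mul(-2, Rational(-1, 148))), 29644), Rational(1, 63258)) = Mul(Add(Add(4, Rational(1, 74)), 29644), Rational(1, 63258)) = Mul(Add(Rational(297, 74), 29644), Rational(1, 63258)) = Mul(Rational(2193953, 74), Rational(1, 63258)) = Rational(2193953, 4681092)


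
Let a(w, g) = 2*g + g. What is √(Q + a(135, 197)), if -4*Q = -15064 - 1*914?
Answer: 3*√2038/2 ≈ 67.716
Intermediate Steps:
Q = 7989/2 (Q = -(-15064 - 1*914)/4 = -(-15064 - 914)/4 = -¼*(-15978) = 7989/2 ≈ 3994.5)
a(w, g) = 3*g
√(Q + a(135, 197)) = √(7989/2 + 3*197) = √(7989/2 + 591) = √(9171/2) = 3*√2038/2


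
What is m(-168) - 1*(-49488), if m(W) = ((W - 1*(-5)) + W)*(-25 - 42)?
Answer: 71665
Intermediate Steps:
m(W) = -335 - 134*W (m(W) = ((W + 5) + W)*(-67) = ((5 + W) + W)*(-67) = (5 + 2*W)*(-67) = -335 - 134*W)
m(-168) - 1*(-49488) = (-335 - 134*(-168)) - 1*(-49488) = (-335 + 22512) + 49488 = 22177 + 49488 = 71665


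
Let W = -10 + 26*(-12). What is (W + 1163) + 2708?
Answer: 3549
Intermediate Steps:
W = -322 (W = -10 - 312 = -322)
(W + 1163) + 2708 = (-322 + 1163) + 2708 = 841 + 2708 = 3549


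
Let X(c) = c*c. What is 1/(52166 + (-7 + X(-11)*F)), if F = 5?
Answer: 1/52764 ≈ 1.8952e-5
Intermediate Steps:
X(c) = c²
1/(52166 + (-7 + X(-11)*F)) = 1/(52166 + (-7 + (-11)²*5)) = 1/(52166 + (-7 + 121*5)) = 1/(52166 + (-7 + 605)) = 1/(52166 + 598) = 1/52764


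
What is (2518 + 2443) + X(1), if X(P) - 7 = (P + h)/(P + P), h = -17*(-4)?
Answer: 10005/2 ≈ 5002.5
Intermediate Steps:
h = 68
X(P) = 7 + (68 + P)/(2*P) (X(P) = 7 + (P + 68)/(P + P) = 7 + (68 + P)/((2*P)) = 7 + (68 + P)*(1/(2*P)) = 7 + (68 + P)/(2*P))
(2518 + 2443) + X(1) = (2518 + 2443) + (15/2 + 34/1) = 4961 + (15/2 + 34*1) = 4961 + (15/2 + 34) = 4961 + 83/2 = 10005/2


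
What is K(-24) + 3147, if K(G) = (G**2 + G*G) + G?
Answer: 4275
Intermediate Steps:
K(G) = G + 2*G**2 (K(G) = (G**2 + G**2) + G = 2*G**2 + G = G + 2*G**2)
K(-24) + 3147 = -24*(1 + 2*(-24)) + 3147 = -24*(1 - 48) + 3147 = -24*(-47) + 3147 = 1128 + 3147 = 4275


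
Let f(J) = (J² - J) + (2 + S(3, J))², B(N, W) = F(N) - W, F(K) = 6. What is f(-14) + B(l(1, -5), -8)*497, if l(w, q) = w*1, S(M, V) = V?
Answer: 7312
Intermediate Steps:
l(w, q) = w
B(N, W) = 6 - W
f(J) = J² + (2 + J)² - J (f(J) = (J² - J) + (2 + J)² = J² + (2 + J)² - J)
f(-14) + B(l(1, -5), -8)*497 = ((-14)² + (2 - 14)² - 1*(-14)) + (6 - 1*(-8))*497 = (196 + (-12)² + 14) + (6 + 8)*497 = (196 + 144 + 14) + 14*497 = 354 + 6958 = 7312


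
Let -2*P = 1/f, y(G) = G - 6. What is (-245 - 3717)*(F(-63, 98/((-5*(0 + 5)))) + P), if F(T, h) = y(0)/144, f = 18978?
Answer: 2089955/12652 ≈ 165.19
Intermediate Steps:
y(G) = -6 + G
P = -1/37956 (P = -½/18978 = -½*1/18978 = -1/37956 ≈ -2.6346e-5)
F(T, h) = -1/24 (F(T, h) = (-6 + 0)/144 = -6*1/144 = -1/24)
(-245 - 3717)*(F(-63, 98/((-5*(0 + 5)))) + P) = (-245 - 3717)*(-1/24 - 1/37956) = -3962*(-1055/25304) = 2089955/12652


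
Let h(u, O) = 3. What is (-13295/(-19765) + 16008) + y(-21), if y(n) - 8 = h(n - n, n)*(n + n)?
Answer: 62815829/3953 ≈ 15891.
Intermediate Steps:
y(n) = 8 + 6*n (y(n) = 8 + 3*(n + n) = 8 + 3*(2*n) = 8 + 6*n)
(-13295/(-19765) + 16008) + y(-21) = (-13295/(-19765) + 16008) + (8 + 6*(-21)) = (-13295*(-1/19765) + 16008) + (8 - 126) = (2659/3953 + 16008) - 118 = 63282283/3953 - 118 = 62815829/3953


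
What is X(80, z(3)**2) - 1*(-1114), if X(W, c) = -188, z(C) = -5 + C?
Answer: 926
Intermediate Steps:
X(80, z(3)**2) - 1*(-1114) = -188 - 1*(-1114) = -188 + 1114 = 926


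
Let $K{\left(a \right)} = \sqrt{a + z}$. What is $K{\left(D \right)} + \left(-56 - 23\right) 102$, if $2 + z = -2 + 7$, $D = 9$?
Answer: $-8058 + 2 \sqrt{3} \approx -8054.5$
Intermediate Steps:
$z = 3$ ($z = -2 + \left(-2 + 7\right) = -2 + 5 = 3$)
$K{\left(a \right)} = \sqrt{3 + a}$ ($K{\left(a \right)} = \sqrt{a + 3} = \sqrt{3 + a}$)
$K{\left(D \right)} + \left(-56 - 23\right) 102 = \sqrt{3 + 9} + \left(-56 - 23\right) 102 = \sqrt{12} + \left(-56 - 23\right) 102 = 2 \sqrt{3} - 8058 = -8058 + 2 \sqrt{3}$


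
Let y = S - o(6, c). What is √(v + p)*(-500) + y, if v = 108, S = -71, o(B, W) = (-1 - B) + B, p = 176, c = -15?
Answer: -70 - 1000*√71 ≈ -8496.2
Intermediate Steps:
o(B, W) = -1
y = -70 (y = -71 - 1*(-1) = -71 + 1 = -70)
√(v + p)*(-500) + y = √(108 + 176)*(-500) - 70 = √284*(-500) - 70 = (2*√71)*(-500) - 70 = -1000*√71 - 70 = -70 - 1000*√71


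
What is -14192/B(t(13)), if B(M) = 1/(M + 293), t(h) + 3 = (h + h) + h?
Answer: -4669168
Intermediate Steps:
t(h) = -3 + 3*h (t(h) = -3 + ((h + h) + h) = -3 + (2*h + h) = -3 + 3*h)
B(M) = 1/(293 + M)
-14192/B(t(13)) = -(4115680 + 553488) = -14192/(1/(293 + (-3 + 39))) = -14192/(1/(293 + 36)) = -14192/(1/329) = -14192/1/329 = -14192*329 = -4669168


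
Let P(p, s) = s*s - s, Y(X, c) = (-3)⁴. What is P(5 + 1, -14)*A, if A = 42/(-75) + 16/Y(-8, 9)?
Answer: -10276/135 ≈ -76.119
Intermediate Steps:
Y(X, c) = 81
A = -734/2025 (A = 42/(-75) + 16/81 = 42*(-1/75) + 16*(1/81) = -14/25 + 16/81 = -734/2025 ≈ -0.36247)
P(p, s) = s² - s
P(5 + 1, -14)*A = -14*(-1 - 14)*(-734/2025) = -14*(-15)*(-734/2025) = 210*(-734/2025) = -10276/135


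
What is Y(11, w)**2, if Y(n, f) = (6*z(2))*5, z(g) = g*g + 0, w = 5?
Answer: 14400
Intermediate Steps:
z(g) = g**2 (z(g) = g**2 + 0 = g**2)
Y(n, f) = 120 (Y(n, f) = (6*2**2)*5 = (6*4)*5 = 24*5 = 120)
Y(11, w)**2 = 120**2 = 14400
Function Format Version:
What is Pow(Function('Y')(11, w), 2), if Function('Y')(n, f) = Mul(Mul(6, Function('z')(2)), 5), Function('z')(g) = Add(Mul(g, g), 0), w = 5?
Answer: 14400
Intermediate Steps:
Function('z')(g) = Pow(g, 2) (Function('z')(g) = Add(Pow(g, 2), 0) = Pow(g, 2))
Function('Y')(n, f) = 120 (Function('Y')(n, f) = Mul(Mul(6, Pow(2, 2)), 5) = Mul(Mul(6, 4), 5) = Mul(24, 5) = 120)
Pow(Function('Y')(11, w), 2) = Pow(120, 2) = 14400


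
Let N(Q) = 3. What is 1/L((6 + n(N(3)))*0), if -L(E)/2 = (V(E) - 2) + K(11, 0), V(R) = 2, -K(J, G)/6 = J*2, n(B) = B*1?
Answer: 1/264 ≈ 0.0037879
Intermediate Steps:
n(B) = B
K(J, G) = -12*J (K(J, G) = -6*J*2 = -12*J)
L(E) = 264 (L(E) = -2*((2 - 2) - 12*11) = -2*(0 - 132) = -2*(-132) = 264)
1/L((6 + n(N(3)))*0) = 1/264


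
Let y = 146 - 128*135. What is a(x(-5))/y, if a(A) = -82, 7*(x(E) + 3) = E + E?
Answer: 41/8567 ≈ 0.0047858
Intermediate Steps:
x(E) = -3 + 2*E/7 (x(E) = -3 + (E + E)/7 = -3 + (2*E)/7 = -3 + 2*E/7)
y = -17134 (y = 146 - 17280 = -17134)
a(x(-5))/y = -82/(-17134) = -82*(-1/17134) = 41/8567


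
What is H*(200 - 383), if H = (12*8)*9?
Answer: -158112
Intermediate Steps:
H = 864 (H = 96*9 = 864)
H*(200 - 383) = 864*(200 - 383) = 864*(-183) = -158112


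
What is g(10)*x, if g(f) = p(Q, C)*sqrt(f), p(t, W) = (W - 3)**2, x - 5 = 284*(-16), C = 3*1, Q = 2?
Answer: 0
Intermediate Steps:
C = 3
x = -4539 (x = 5 + 284*(-16) = 5 - 4544 = -4539)
p(t, W) = (-3 + W)**2
g(f) = 0 (g(f) = (-3 + 3)**2*sqrt(f) = 0**2*sqrt(f) = 0*sqrt(f) = 0)
g(10)*x = 0*(-4539) = 0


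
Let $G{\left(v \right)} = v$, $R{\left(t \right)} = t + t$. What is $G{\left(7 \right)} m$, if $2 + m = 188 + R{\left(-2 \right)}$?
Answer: $1274$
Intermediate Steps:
$R{\left(t \right)} = 2 t$
$m = 182$ ($m = -2 + \left(188 + 2 \left(-2\right)\right) = -2 + \left(188 - 4\right) = -2 + 184 = 182$)
$G{\left(7 \right)} m = 7 \cdot 182 = 1274$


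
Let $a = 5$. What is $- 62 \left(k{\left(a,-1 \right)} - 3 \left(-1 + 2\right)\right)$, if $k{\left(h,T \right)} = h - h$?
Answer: $186$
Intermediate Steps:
$k{\left(h,T \right)} = 0$
$- 62 \left(k{\left(a,-1 \right)} - 3 \left(-1 + 2\right)\right) = - 62 \left(0 - 3 \left(-1 + 2\right)\right) = - 62 \left(0 - 3\right) = \left(-62\right) \left(-3\right) = 186$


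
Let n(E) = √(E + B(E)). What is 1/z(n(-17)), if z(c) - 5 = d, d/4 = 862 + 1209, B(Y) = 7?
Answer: 1/8289 ≈ 0.00012064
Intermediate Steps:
d = 8284 (d = 4*(862 + 1209) = 4*2071 = 8284)
n(E) = √(7 + E) (n(E) = √(E + 7) = √(7 + E))
z(c) = 8289 (z(c) = 5 + 8284 = 8289)
1/z(n(-17)) = 1/8289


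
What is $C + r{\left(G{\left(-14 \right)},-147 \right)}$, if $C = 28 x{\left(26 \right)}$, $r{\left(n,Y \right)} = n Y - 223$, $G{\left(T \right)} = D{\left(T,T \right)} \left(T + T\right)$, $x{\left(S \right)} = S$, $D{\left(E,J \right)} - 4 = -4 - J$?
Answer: $58129$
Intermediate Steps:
$D{\left(E,J \right)} = - J$ ($D{\left(E,J \right)} = 4 - \left(4 + J\right) = - J$)
$G{\left(T \right)} = - 2 T^{2}$ ($G{\left(T \right)} = - T \left(T + T\right) = - T 2 T = - 2 T^{2}$)
$r{\left(n,Y \right)} = -223 + Y n$ ($r{\left(n,Y \right)} = Y n - 223 = -223 + Y n$)
$C = 728$ ($C = 28 \cdot 26 = 728$)
$C + r{\left(G{\left(-14 \right)},-147 \right)} = 728 - \left(223 + 147 \left(- 2 \left(-14\right)^{2}\right)\right) = 728 - \left(223 + 147 \left(\left(-2\right) 196\right)\right) = 728 - -57401 = 728 + \left(-223 + 57624\right) = 728 + 57401 = 58129$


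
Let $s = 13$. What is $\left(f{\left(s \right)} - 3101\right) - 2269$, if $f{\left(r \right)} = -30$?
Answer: $-5400$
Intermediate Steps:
$\left(f{\left(s \right)} - 3101\right) - 2269 = \left(-30 - 3101\right) - 2269 = -3131 - 2269 = -5400$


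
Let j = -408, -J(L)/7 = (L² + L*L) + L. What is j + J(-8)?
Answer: -1248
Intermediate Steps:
J(L) = -14*L² - 7*L (J(L) = -7*((L² + L*L) + L) = -7*((L² + L²) + L) = -7*(2*L² + L) = -7*(L + 2*L²) = -14*L² - 7*L)
j + J(-8) = -408 - 7*(-8)*(1 + 2*(-8)) = -408 - 7*(-8)*(1 - 16) = -408 - 7*(-8)*(-15) = -408 - 840 = -1248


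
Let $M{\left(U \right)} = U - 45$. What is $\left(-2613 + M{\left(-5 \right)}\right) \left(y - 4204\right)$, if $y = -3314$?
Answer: $20020434$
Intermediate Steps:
$M{\left(U \right)} = -45 + U$ ($M{\left(U \right)} = U - 45 = -45 + U$)
$\left(-2613 + M{\left(-5 \right)}\right) \left(y - 4204\right) = \left(-2613 - 50\right) \left(-3314 - 4204\right) = \left(-2613 - 50\right) \left(-7518\right) = \left(-2663\right) \left(-7518\right) = 20020434$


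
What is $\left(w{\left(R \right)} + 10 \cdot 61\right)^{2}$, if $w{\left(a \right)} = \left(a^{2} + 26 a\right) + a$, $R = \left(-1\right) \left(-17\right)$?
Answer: $1844164$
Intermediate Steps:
$R = 17$
$w{\left(a \right)} = a^{2} + 27 a$
$\left(w{\left(R \right)} + 10 \cdot 61\right)^{2} = \left(17 \left(27 + 17\right) + 10 \cdot 61\right)^{2} = \left(17 \cdot 44 + 610\right)^{2} = \left(748 + 610\right)^{2} = 1358^{2} = 1844164$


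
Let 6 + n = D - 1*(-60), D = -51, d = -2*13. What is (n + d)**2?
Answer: 529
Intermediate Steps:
d = -26
n = 3 (n = -6 + (-51 - 1*(-60)) = -6 + (-51 + 60) = -6 + 9 = 3)
(n + d)**2 = (3 - 26)**2 = (-23)**2 = 529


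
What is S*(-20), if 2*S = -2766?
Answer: 27660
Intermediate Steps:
S = -1383 (S = (½)*(-2766) = -1383)
S*(-20) = -1383*(-20) = 27660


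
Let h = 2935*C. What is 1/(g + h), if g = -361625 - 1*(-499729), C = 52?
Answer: 1/290724 ≈ 3.4397e-6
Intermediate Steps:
g = 138104 (g = -361625 + 499729 = 138104)
h = 152620 (h = 2935*52 = 152620)
1/(g + h) = 1/(138104 + 152620) = 1/290724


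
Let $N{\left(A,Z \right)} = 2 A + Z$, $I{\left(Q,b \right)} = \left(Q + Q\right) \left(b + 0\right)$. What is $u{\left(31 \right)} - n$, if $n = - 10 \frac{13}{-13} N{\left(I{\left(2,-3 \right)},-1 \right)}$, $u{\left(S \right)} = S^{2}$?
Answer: $1211$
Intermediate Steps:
$I{\left(Q,b \right)} = 2 Q b$
$N{\left(A,Z \right)} = Z + 2 A$
$n = -250$ ($n = - 10 \frac{13}{-13} \left(-1 + 2 \cdot 2 \cdot 2 \left(-3\right)\right) = - 10 \cdot 13 \left(- \frac{1}{13}\right) \left(-1 + 2 \left(-12\right)\right) = \left(-10\right) \left(-1\right) \left(-1 - 24\right) = 10 \left(-25\right) = -250$)
$u{\left(31 \right)} - n = 31^{2} - -250 = 961 + 250 = 1211$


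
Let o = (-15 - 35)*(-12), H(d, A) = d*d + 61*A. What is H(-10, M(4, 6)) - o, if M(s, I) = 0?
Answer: -500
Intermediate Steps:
H(d, A) = d² + 61*A
o = 600 (o = -50*(-12) = 600)
H(-10, M(4, 6)) - o = ((-10)² + 61*0) - 1*600 = (100 + 0) - 600 = 100 - 600 = -500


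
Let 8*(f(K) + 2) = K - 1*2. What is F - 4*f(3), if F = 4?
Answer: 23/2 ≈ 11.500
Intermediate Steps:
f(K) = -9/4 + K/8 (f(K) = -2 + (K - 1*2)/8 = -2 + (K - 2)/8 = -2 + (-2 + K)/8 = -2 + (-¼ + K/8) = -9/4 + K/8)
F - 4*f(3) = 4 - 4*(-9/4 + (⅛)*3) = 4 - 4*(-9/4 + 3/8) = 4 - 4*(-15/8) = 4 + 15/2 = 23/2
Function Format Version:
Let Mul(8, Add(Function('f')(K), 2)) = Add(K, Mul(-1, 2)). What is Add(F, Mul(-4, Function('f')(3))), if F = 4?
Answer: Rational(23, 2) ≈ 11.500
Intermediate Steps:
Function('f')(K) = Add(Rational(-9, 4), Mul(Rational(1, 8), K)) (Function('f')(K) = Add(-2, Mul(Rational(1, 8), Add(K, Mul(-1, 2)))) = Add(-2, Mul(Rational(1, 8), Add(K, -2))) = Add(-2, Mul(Rational(1, 8), Add(-2, K))) = Add(-2, Add(Rational(-1, 4), Mul(Rational(1, 8), K))) = Add(Rational(-9, 4), Mul(Rational(1, 8), K)))
Add(F, Mul(-4, Function('f')(3))) = Add(4, Mul(-4, Add(Rational(-9, 4), Mul(Rational(1, 8), 3)))) = Add(4, Mul(-4, Add(Rational(-9, 4), Rational(3, 8)))) = Add(4, Mul(-4, Rational(-15, 8))) = Add(4, Rational(15, 2)) = Rational(23, 2)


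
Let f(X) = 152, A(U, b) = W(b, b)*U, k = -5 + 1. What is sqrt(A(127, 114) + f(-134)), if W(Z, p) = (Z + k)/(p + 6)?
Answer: sqrt(9663)/6 ≈ 16.383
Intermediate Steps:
k = -4
W(Z, p) = (-4 + Z)/(6 + p) (W(Z, p) = (Z - 4)/(p + 6) = (-4 + Z)/(6 + p))
A(U, b) = U*(-4 + b)/(6 + b) (A(U, b) = ((-4 + b)/(6 + b))*U = U*(-4 + b)/(6 + b))
sqrt(A(127, 114) + f(-134)) = sqrt(127*(-4 + 114)/(6 + 114) + 152) = sqrt(127*110/120 + 152) = sqrt(127*(1/120)*110 + 152) = sqrt(1397/12 + 152) = sqrt(3221/12) = sqrt(9663)/6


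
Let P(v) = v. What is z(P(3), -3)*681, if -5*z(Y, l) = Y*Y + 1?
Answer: -1362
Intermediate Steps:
z(Y, l) = -1/5 - Y**2/5 (z(Y, l) = -(Y*Y + 1)/5 = -(Y**2 + 1)/5 = -(1 + Y**2)/5 = -1/5 - Y**2/5)
z(P(3), -3)*681 = (-1/5 - 1/5*3**2)*681 = (-1/5 - 1/5*9)*681 = (-1/5 - 9/5)*681 = -2*681 = -1362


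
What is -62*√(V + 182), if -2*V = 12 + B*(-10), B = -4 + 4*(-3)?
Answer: -248*√6 ≈ -607.47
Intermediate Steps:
B = -16 (B = -4 - 12 = -16)
V = -86 (V = -(12 - 16*(-10))/2 = -(12 + 160)/2 = -½*172 = -86)
-62*√(V + 182) = -62*√(-86 + 182) = -248*√6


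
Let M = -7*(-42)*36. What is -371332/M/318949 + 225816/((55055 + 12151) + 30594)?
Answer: 7940244264611/3439051645050 ≈ 2.3088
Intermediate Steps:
M = 10584 (M = 294*36 = 10584)
-371332/M/318949 + 225816/((55055 + 12151) + 30594) = -371332/10584/318949 + 225816/((55055 + 12151) + 30594) = -371332*1/10584*(1/318949) + 225816/(67206 + 30594) = -92833/2646*1/318949 + 225816/97800 = -92833/843939054 + 225816*(1/97800) = -92833/843939054 + 9409/4075 = 7940244264611/3439051645050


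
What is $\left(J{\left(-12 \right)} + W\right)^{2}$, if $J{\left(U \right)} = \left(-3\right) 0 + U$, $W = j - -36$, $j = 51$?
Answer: $5625$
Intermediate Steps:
$W = 87$ ($W = 51 - -36 = 51 + 36 = 87$)
$J{\left(U \right)} = U$ ($J{\left(U \right)} = 0 + U = U$)
$\left(J{\left(-12 \right)} + W\right)^{2} = \left(-12 + 87\right)^{2} = 75^{2} = 5625$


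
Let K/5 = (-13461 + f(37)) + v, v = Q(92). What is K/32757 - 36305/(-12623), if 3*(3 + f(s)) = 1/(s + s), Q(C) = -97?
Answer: 74001625255/91795137642 ≈ 0.80616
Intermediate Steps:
v = -97
f(s) = -3 + 1/(6*s) (f(s) = -3 + 1/(3*(s + s)) = -3 + 1/(3*((2*s))) = -3 + (1/(2*s))/3 = -3 + 1/(6*s))
K = -15052705/222 (K = 5*((-13461 + (-3 + (1/6)/37)) - 97) = 5*((-13461 + (-3 + (1/6)*(1/37))) - 97) = 5*((-13461 + (-3 + 1/222)) - 97) = 5*((-13461 - 665/222) - 97) = 5*(-2989007/222 - 97) = 5*(-3010541/222) = -15052705/222 ≈ -67805.)
K/32757 - 36305/(-12623) = -15052705/222/32757 - 36305/(-12623) = -15052705/222*1/32757 - 36305*(-1/12623) = -15052705/7272054 + 36305/12623 = 74001625255/91795137642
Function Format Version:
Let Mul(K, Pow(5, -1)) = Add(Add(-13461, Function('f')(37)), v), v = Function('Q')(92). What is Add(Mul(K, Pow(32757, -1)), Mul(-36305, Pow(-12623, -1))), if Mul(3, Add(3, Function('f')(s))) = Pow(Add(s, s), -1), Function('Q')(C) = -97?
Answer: Rational(74001625255, 91795137642) ≈ 0.80616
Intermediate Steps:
v = -97
Function('f')(s) = Add(-3, Mul(Rational(1, 6), Pow(s, -1))) (Function('f')(s) = Add(-3, Mul(Rational(1, 3), Pow(Add(s, s), -1))) = Add(-3, Mul(Rational(1, 3), Pow(Mul(2, s), -1))) = Add(-3, Mul(Rational(1, 3), Mul(Rational(1, 2), Pow(s, -1)))) = Add(-3, Mul(Rational(1, 6), Pow(s, -1))))
K = Rational(-15052705, 222) (K = Mul(5, Add(Add(-13461, Add(-3, Mul(Rational(1, 6), Pow(37, -1)))), -97)) = Mul(5, Add(Add(-13461, Add(-3, Mul(Rational(1, 6), Rational(1, 37)))), -97)) = Mul(5, Add(Add(-13461, Add(-3, Rational(1, 222))), -97)) = Mul(5, Add(Add(-13461, Rational(-665, 222)), -97)) = Mul(5, Add(Rational(-2989007, 222), -97)) = Mul(5, Rational(-3010541, 222)) = Rational(-15052705, 222) ≈ -67805.)
Add(Mul(K, Pow(32757, -1)), Mul(-36305, Pow(-12623, -1))) = Add(Mul(Rational(-15052705, 222), Pow(32757, -1)), Mul(-36305, Pow(-12623, -1))) = Add(Mul(Rational(-15052705, 222), Rational(1, 32757)), Mul(-36305, Rational(-1, 12623))) = Add(Rational(-15052705, 7272054), Rational(36305, 12623)) = Rational(74001625255, 91795137642)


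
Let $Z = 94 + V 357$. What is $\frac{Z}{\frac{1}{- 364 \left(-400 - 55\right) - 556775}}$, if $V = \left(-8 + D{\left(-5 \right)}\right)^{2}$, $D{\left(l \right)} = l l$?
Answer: $-40393403385$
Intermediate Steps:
$D{\left(l \right)} = l^{2}$
$V = 289$ ($V = \left(-8 + \left(-5\right)^{2}\right)^{2} = \left(-8 + 25\right)^{2} = 17^{2} = 289$)
$Z = 103267$ ($Z = 94 + 289 \cdot 357 = 94 + 103173 = 103267$)
$\frac{Z}{\frac{1}{- 364 \left(-400 - 55\right) - 556775}} = \frac{103267}{\frac{1}{- 364 \left(-400 - 55\right) - 556775}} = \frac{103267}{\frac{1}{\left(-364\right) \left(-455\right) - 556775}} = \frac{103267}{\frac{1}{165620 - 556775}} = \frac{103267}{\frac{1}{-391155}} = \frac{103267}{- \frac{1}{391155}} = 103267 \left(-391155\right) = -40393403385$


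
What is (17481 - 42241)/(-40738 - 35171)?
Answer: 24760/75909 ≈ 0.32618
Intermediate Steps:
(17481 - 42241)/(-40738 - 35171) = -24760/(-75909) = -24760*(-1/75909) = 24760/75909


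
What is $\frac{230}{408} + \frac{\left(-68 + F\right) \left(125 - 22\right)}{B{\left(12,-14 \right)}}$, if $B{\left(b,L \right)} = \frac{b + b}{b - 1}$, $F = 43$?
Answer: $- \frac{481295}{408} \approx -1179.6$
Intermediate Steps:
$B{\left(b,L \right)} = \frac{2 b}{-1 + b}$
$\frac{230}{408} + \frac{\left(-68 + F\right) \left(125 - 22\right)}{B{\left(12,-14 \right)}} = \frac{230}{408} + \frac{\left(-68 + 43\right) \left(125 - 22\right)}{2 \cdot 12 \frac{1}{-1 + 12}} = 230 \cdot \frac{1}{408} + \frac{\left(-25\right) 103}{2 \cdot 12 \cdot \frac{1}{11}} = \frac{115}{204} - \frac{2575}{2 \cdot 12 \cdot \frac{1}{11}} = \frac{115}{204} - \frac{2575}{\frac{24}{11}} = \frac{115}{204} - \frac{28325}{24} = - \frac{481295}{408}$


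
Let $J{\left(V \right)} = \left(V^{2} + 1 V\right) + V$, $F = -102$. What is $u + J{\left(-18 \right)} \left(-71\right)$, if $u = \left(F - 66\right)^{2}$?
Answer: $7776$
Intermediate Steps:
$J{\left(V \right)} = V^{2} + 2 V$ ($J{\left(V \right)} = \left(V^{2} + V\right) + V = \left(V + V^{2}\right) + V = V^{2} + 2 V$)
$u = 28224$ ($u = \left(-102 - 66\right)^{2} = \left(-168\right)^{2} = 28224$)
$u + J{\left(-18 \right)} \left(-71\right) = 28224 + - 18 \left(2 - 18\right) \left(-71\right) = 28224 + \left(-18\right) \left(-16\right) \left(-71\right) = 28224 + 288 \left(-71\right) = 28224 - 20448 = 7776$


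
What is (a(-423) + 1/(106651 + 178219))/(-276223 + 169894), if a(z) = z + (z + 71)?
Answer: 220774249/30289942230 ≈ 0.0072887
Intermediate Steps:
a(z) = 71 + 2*z (a(z) = z + (71 + z) = 71 + 2*z)
(a(-423) + 1/(106651 + 178219))/(-276223 + 169894) = ((71 + 2*(-423)) + 1/(106651 + 178219))/(-276223 + 169894) = ((71 - 846) + 1/284870)/(-106329) = (-775 + 1/284870)*(-1/106329) = -220774249/284870*(-1/106329) = 220774249/30289942230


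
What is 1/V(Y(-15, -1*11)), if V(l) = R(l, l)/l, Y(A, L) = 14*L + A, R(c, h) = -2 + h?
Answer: 169/171 ≈ 0.98830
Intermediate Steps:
Y(A, L) = A + 14*L
V(l) = (-2 + l)/l
1/V(Y(-15, -1*11)) = 1/((-2 + (-15 + 14*(-1*11)))/(-15 + 14*(-1*11))) = 1/((-2 + (-15 + 14*(-11)))/(-15 + 14*(-11))) = 1/((-2 + (-15 - 154))/(-15 - 154)) = 1/((-2 - 169)/(-169)) = 1/(-1/169*(-171)) = 1/(171/169) = 169/171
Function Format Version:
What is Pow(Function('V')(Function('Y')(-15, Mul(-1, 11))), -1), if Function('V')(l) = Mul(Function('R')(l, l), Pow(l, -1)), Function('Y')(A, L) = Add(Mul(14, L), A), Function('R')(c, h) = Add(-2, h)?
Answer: Rational(169, 171) ≈ 0.98830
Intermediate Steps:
Function('Y')(A, L) = Add(A, Mul(14, L))
Function('V')(l) = Mul(Pow(l, -1), Add(-2, l)) (Function('V')(l) = Mul(Add(-2, l), Pow(l, -1)) = Mul(Pow(l, -1), Add(-2, l)))
Pow(Function('V')(Function('Y')(-15, Mul(-1, 11))), -1) = Pow(Mul(Pow(Add(-15, Mul(14, Mul(-1, 11))), -1), Add(-2, Add(-15, Mul(14, Mul(-1, 11))))), -1) = Pow(Mul(Pow(Add(-15, Mul(14, -11)), -1), Add(-2, Add(-15, Mul(14, -11)))), -1) = Pow(Mul(Pow(Add(-15, -154), -1), Add(-2, Add(-15, -154))), -1) = Pow(Mul(Pow(-169, -1), Add(-2, -169)), -1) = Pow(Mul(Rational(-1, 169), -171), -1) = Pow(Rational(171, 169), -1) = Rational(169, 171)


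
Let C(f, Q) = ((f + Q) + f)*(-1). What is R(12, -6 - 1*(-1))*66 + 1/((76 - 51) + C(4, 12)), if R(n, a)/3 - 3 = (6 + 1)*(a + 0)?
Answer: -31679/5 ≈ -6335.8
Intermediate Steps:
C(f, Q) = -Q - 2*f (C(f, Q) = ((Q + f) + f)*(-1) = (Q + 2*f)*(-1) = -Q - 2*f)
R(n, a) = 9 + 21*a (R(n, a) = 9 + 3*((6 + 1)*(a + 0)) = 9 + 3*(7*a) = 9 + 21*a)
R(12, -6 - 1*(-1))*66 + 1/((76 - 51) + C(4, 12)) = (9 + 21*(-6 - 1*(-1)))*66 + 1/((76 - 51) + (-1*12 - 2*4)) = (9 + 21*(-6 + 1))*66 + 1/(25 + (-12 - 8)) = (9 + 21*(-5))*66 + 1/(25 - 20) = (9 - 105)*66 + 1/5 = -96*66 + ⅕ = -6336 + ⅕ = -31679/5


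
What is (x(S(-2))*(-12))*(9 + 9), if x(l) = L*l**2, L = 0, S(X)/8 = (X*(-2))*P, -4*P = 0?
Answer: 0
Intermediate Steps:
P = 0 (P = -1/4*0 = 0)
S(X) = 0 (S(X) = 8*((X*(-2))*0) = 8*(-2*X*0) = 8*0 = 0)
x(l) = 0 (x(l) = 0*l**2 = 0)
(x(S(-2))*(-12))*(9 + 9) = (0*(-12))*(9 + 9) = 0*18 = 0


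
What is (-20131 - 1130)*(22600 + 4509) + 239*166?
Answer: -576324775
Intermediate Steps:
(-20131 - 1130)*(22600 + 4509) + 239*166 = -21261*27109 + 39674 = -576364449 + 39674 = -576324775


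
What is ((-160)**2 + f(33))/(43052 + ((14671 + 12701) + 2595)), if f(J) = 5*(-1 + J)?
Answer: 25760/73019 ≈ 0.35279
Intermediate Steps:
f(J) = -5 + 5*J
((-160)**2 + f(33))/(43052 + ((14671 + 12701) + 2595)) = ((-160)**2 + (-5 + 5*33))/(43052 + ((14671 + 12701) + 2595)) = (25600 + (-5 + 165))/(43052 + (27372 + 2595)) = (25600 + 160)/(43052 + 29967) = 25760/73019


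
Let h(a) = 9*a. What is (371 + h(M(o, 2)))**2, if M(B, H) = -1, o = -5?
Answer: 131044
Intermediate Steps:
(371 + h(M(o, 2)))**2 = (371 + 9*(-1))**2 = (371 - 9)**2 = 362**2 = 131044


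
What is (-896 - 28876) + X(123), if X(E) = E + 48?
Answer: -29601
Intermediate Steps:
X(E) = 48 + E
(-896 - 28876) + X(123) = (-896 - 28876) + (48 + 123) = -29772 + 171 = -29601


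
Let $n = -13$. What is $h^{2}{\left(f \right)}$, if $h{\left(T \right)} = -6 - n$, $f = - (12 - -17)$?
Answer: $49$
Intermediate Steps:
$f = -29$ ($f = - (12 + 17) = \left(-1\right) 29 = -29$)
$h{\left(T \right)} = 7$ ($h{\left(T \right)} = -6 - -13 = -6 + 13 = 7$)
$h^{2}{\left(f \right)} = 7^{2} = 49$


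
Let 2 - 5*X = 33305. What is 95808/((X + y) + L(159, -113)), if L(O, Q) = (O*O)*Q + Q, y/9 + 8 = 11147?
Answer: -239520/6908189 ≈ -0.034672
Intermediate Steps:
y = 100251 (y = -72 + 9*11147 = -72 + 100323 = 100251)
X = -33303/5 (X = 2/5 - 1/5*33305 = 2/5 - 6661 = -33303/5 ≈ -6660.6)
L(O, Q) = Q + Q*O**2 (L(O, Q) = O**2*Q + Q = Q*O**2 + Q = Q + Q*O**2)
95808/((X + y) + L(159, -113)) = 95808/((-33303/5 + 100251) - 113*(1 + 159**2)) = 95808/(467952/5 - 113*(1 + 25281)) = 95808/(467952/5 - 113*25282) = 95808/(467952/5 - 2856866) = 95808/(-13816378/5) = 95808*(-5/13816378) = -239520/6908189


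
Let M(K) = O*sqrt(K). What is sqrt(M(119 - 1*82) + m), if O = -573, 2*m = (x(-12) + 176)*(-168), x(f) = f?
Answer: sqrt(-13776 - 573*sqrt(37)) ≈ 131.38*I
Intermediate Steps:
m = -13776 (m = ((-12 + 176)*(-168))/2 = (164*(-168))/2 = (1/2)*(-27552) = -13776)
M(K) = -573*sqrt(K)
sqrt(M(119 - 1*82) + m) = sqrt(-573*sqrt(119 - 1*82) - 13776) = sqrt(-573*sqrt(119 - 82) - 13776) = sqrt(-573*sqrt(37) - 13776) = sqrt(-13776 - 573*sqrt(37))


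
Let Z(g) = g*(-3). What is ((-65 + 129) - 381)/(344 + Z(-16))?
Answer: -317/392 ≈ -0.80867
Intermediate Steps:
Z(g) = -3*g
((-65 + 129) - 381)/(344 + Z(-16)) = ((-65 + 129) - 381)/(344 - 3*(-16)) = (64 - 381)/(344 + 48) = -317/392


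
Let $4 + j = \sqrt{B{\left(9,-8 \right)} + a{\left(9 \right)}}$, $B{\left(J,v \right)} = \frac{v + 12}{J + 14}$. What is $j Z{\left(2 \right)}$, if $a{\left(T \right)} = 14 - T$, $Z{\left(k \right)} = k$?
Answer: $-8 + \frac{2 \sqrt{2737}}{23} \approx -3.4508$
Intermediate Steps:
$B{\left(J,v \right)} = \frac{12 + v}{14 + J}$
$j = -4 + \frac{\sqrt{2737}}{23}$ ($j = -4 + \sqrt{\frac{12 - 8}{14 + 9} + \left(14 - 9\right)} = -4 + \sqrt{\frac{1}{23} \cdot 4 + \left(14 - 9\right)} = -4 + \sqrt{\frac{1}{23} \cdot 4 + 5} = -4 + \sqrt{\frac{4}{23} + 5} = -4 + \sqrt{\frac{119}{23}} = -4 + \frac{\sqrt{2737}}{23} \approx -1.7254$)
$j Z{\left(2 \right)} = \left(-4 + \frac{\sqrt{2737}}{23}\right) 2 = -8 + \frac{2 \sqrt{2737}}{23}$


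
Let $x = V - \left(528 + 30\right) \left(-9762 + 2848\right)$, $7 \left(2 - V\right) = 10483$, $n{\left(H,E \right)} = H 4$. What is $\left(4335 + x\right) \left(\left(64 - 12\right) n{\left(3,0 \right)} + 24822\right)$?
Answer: $\frac{687702578160}{7} \approx 9.8243 \cdot 10^{10}$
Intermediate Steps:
$n{\left(H,E \right)} = 4 H$
$V = - \frac{10469}{7}$ ($V = 2 - \frac{10483}{7} = - \frac{10469}{7} \approx -1495.6$)
$x = \frac{26995615}{7}$ ($x = - \frac{10469}{7} - \left(528 + 30\right) \left(-9762 + 2848\right) = - \frac{10469}{7} - 558 \left(-6914\right) = - \frac{10469}{7} - -3858012 = - \frac{10469}{7} + 3858012 = \frac{26995615}{7} \approx 3.8565 \cdot 10^{6}$)
$\left(4335 + x\right) \left(\left(64 - 12\right) n{\left(3,0 \right)} + 24822\right) = \left(4335 + \frac{26995615}{7}\right) \left(\left(64 - 12\right) 4 \cdot 3 + 24822\right) = \frac{27025960 \left(52 \cdot 12 + 24822\right)}{7} = \frac{27025960 \left(624 + 24822\right)}{7} = \frac{27025960}{7} \cdot 25446 = \frac{687702578160}{7}$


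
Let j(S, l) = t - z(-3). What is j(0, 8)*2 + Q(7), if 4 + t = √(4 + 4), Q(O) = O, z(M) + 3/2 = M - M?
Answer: 2 + 4*√2 ≈ 7.6569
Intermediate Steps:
z(M) = -3/2 (z(M) = -3/2 + (M - M) = -3/2 + 0 = -3/2)
t = -4 + 2*√2 (t = -4 + √(4 + 4) = -4 + √8 = -4 + 2*√2 ≈ -1.1716)
j(S, l) = -5/2 + 2*√2 (j(S, l) = (-4 + 2*√2) - 1*(-3/2) = (-4 + 2*√2) + 3/2 = -5/2 + 2*√2)
j(0, 8)*2 + Q(7) = (-5/2 + 2*√2)*2 + 7 = (-5 + 4*√2) + 7 = 2 + 4*√2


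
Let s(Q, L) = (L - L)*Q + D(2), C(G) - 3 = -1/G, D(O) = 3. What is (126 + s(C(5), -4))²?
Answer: 16641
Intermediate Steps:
C(G) = 3 - 1/G
s(Q, L) = 3 (s(Q, L) = (L - L)*Q + 3 = 0*Q + 3 = 0 + 3 = 3)
(126 + s(C(5), -4))² = (126 + 3)² = 129² = 16641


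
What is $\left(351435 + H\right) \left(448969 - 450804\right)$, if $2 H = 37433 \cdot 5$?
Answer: $- \frac{1633214225}{2} \approx -8.1661 \cdot 10^{8}$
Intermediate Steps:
$H = \frac{187165}{2}$ ($H = \frac{37433 \cdot 5}{2} = \frac{1}{2} \cdot 187165 = \frac{187165}{2} \approx 93583.0$)
$\left(351435 + H\right) \left(448969 - 450804\right) = \left(351435 + \frac{187165}{2}\right) \left(448969 - 450804\right) = \frac{890035}{2} \left(-1835\right) = - \frac{1633214225}{2}$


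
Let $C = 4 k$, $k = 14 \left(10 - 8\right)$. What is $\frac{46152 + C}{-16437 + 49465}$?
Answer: $\frac{11566}{8257} \approx 1.4008$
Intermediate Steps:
$k = 28$ ($k = 14 \cdot 2 = 28$)
$C = 112$ ($C = 4 \cdot 28 = 112$)
$\frac{46152 + C}{-16437 + 49465} = \frac{46152 + 112}{-16437 + 49465} = \frac{46264}{33028} = 46264 \cdot \frac{1}{33028} = \frac{11566}{8257}$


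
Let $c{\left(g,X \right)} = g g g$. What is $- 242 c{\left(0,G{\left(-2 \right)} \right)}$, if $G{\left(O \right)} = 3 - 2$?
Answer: $0$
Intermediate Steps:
$G{\left(O \right)} = 1$ ($G{\left(O \right)} = 3 - 2 = 1$)
$c{\left(g,X \right)} = g^{3}$ ($c{\left(g,X \right)} = g^{2} g = g^{3}$)
$- 242 c{\left(0,G{\left(-2 \right)} \right)} = - 242 \cdot 0^{3} = \left(-242\right) 0 = 0$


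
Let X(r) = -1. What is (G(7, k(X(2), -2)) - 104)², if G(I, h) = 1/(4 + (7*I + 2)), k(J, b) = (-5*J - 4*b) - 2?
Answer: 32706961/3025 ≈ 10812.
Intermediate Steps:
k(J, b) = -2 - 5*J - 4*b
G(I, h) = 1/(6 + 7*I) (G(I, h) = 1/(4 + (2 + 7*I)) = 1/(6 + 7*I))
(G(7, k(X(2), -2)) - 104)² = (1/(6 + 7*7) - 104)² = (1/(6 + 49) - 104)² = (1/55 - 104)² = (-5719/55)² = 32706961/3025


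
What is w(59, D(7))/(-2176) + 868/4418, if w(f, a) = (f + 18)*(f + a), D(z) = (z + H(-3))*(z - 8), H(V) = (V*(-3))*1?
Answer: -6369615/4806784 ≈ -1.3251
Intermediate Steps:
H(V) = -3*V (H(V) = -3*V*1 = -3*V)
D(z) = (-8 + z)*(9 + z) (D(z) = (z - 3*(-3))*(z - 8) = (z + 9)*(-8 + z) = (9 + z)*(-8 + z) = (-8 + z)*(9 + z))
w(f, a) = (18 + f)*(a + f)
w(59, D(7))/(-2176) + 868/4418 = (59² + 18*(-72 + 7 + 7²) + 18*59 + (-72 + 7 + 7²)*59)/(-2176) + 868/4418 = (3481 + 18*(-72 + 7 + 49) + 1062 + (-72 + 7 + 49)*59)*(-1/2176) + 868*(1/4418) = (3481 + 18*(-16) + 1062 - 16*59)*(-1/2176) + 434/2209 = (3481 - 288 + 1062 - 944)*(-1/2176) + 434/2209 = 3311*(-1/2176) + 434/2209 = -3311/2176 + 434/2209 = -6369615/4806784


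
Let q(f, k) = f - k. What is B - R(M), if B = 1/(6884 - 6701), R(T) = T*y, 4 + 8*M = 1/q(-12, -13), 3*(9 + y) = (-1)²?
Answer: -2375/732 ≈ -3.2445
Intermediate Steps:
y = -26/3 (y = -9 + (⅓)*(-1)² = -9 + (⅓)*1 = -9 + ⅓ = -26/3 ≈ -8.6667)
M = -3/8 (M = -½ + 1/(8*(-12 - 1*(-13))) = -½ + 1/(8*(-12 + 13)) = -½ + (⅛)/1 = -½ + (⅛)*1 = -½ + ⅛ = -3/8 ≈ -0.37500)
R(T) = -26*T/3 (R(T) = T*(-26/3) = -26*T/3)
B = 1/183 ≈ 0.0054645
B - R(M) = 1/183 - (-26)*(-3)/(3*8) = 1/183 - 1*13/4 = 1/183 - 13/4 = -2375/732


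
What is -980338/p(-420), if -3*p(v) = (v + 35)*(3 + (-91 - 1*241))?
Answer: 2941014/126665 ≈ 23.219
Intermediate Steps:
p(v) = 11515/3 + 329*v/3 (p(v) = -(v + 35)*(3 + (-91 - 1*241))/3 = -(35 + v)*(3 + (-91 - 241))/3 = -(35 + v)*(3 - 332)/3 = -(35 + v)*(-329)/3 = -(-11515 - 329*v)/3 = 11515/3 + 329*v/3)
-980338/p(-420) = -980338/(11515/3 + (329/3)*(-420)) = -980338/(11515/3 - 46060) = -980338/(-126665/3) = -980338*(-3/126665) = 2941014/126665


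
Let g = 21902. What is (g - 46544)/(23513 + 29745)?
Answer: -12321/26629 ≈ -0.46269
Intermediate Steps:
(g - 46544)/(23513 + 29745) = (21902 - 46544)/(23513 + 29745) = -24642/53258 = -24642*1/53258 = -12321/26629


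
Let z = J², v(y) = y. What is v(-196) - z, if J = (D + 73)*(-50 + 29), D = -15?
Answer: -1483720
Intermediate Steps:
J = -1218 (J = (-15 + 73)*(-50 + 29) = 58*(-21) = -1218)
z = 1483524 (z = (-1218)² = 1483524)
v(-196) - z = -196 - 1*1483524 = -196 - 1483524 = -1483720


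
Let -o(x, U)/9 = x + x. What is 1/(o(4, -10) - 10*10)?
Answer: -1/172 ≈ -0.0058140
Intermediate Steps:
o(x, U) = -18*x (o(x, U) = -9*(x + x) = -18*x)
1/(o(4, -10) - 10*10) = 1/(-18*4 - 10*10) = 1/(-72 - 100) = 1/(-172) = -1/172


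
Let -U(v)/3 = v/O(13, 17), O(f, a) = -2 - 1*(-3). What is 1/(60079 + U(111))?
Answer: 1/59746 ≈ 1.6738e-5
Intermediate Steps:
O(f, a) = 1 (O(f, a) = -2 + 3 = 1)
U(v) = -3*v (U(v) = -3*v/1 = -3*v)
1/(60079 + U(111)) = 1/(60079 - 3*111) = 1/(60079 - 333) = 1/59746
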